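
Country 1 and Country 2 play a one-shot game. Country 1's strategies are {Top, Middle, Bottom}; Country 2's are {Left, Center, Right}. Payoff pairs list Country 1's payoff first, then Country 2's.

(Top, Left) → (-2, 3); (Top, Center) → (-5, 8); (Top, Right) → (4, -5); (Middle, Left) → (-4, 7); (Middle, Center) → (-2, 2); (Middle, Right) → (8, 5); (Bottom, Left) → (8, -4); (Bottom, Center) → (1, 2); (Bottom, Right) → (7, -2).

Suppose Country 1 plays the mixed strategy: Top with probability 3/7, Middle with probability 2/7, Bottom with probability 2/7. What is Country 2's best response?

Center

Compute Country 2's expected payoff from each pure strategy against the given mix.
Left: (3/7)·3 + (2/7)·7 + (2/7)·(-4) = 15/7
Center: (3/7)·8 + (2/7)·2 + (2/7)·2 = 32/7
Right: (3/7)·(-5) + (2/7)·5 + (2/7)·(-2) = -9/7
Highest expected payoff is 32/7, from Center.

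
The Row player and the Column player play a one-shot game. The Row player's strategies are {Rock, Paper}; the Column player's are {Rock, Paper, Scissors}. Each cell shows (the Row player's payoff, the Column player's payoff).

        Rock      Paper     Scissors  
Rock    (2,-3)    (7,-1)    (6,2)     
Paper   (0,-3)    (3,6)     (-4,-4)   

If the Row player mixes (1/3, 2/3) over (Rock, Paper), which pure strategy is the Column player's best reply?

Paper

The Column player's best reply maximizes expected payoff against the mix.
Rock: (1/3)·(-3) + (2/3)·(-3) = -3
Paper: (1/3)·(-1) + (2/3)·6 = 11/3
Scissors: (1/3)·2 + (2/3)·(-4) = -2
Highest expected payoff is 11/3, from Paper.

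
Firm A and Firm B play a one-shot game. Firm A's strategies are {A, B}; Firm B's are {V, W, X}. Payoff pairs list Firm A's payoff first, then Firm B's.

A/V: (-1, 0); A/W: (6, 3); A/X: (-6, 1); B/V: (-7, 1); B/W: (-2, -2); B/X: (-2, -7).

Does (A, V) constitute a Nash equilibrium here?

Holding Firm B at V: Firm A gets -1 from A, versus -7 from B. No profitable deviation for Firm A.
Holding Firm A at A: Firm B gets 0 from V but could get 3 by switching to W. Firm B has a profitable deviation.

No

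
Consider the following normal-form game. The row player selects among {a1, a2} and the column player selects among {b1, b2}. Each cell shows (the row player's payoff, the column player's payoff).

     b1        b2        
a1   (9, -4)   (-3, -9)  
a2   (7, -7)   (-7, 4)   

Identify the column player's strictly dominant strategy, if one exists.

No strictly dominant strategy

Check whether one of the column player's strategies beats all alternatives regardless of what the opponent does.
b1 is not dominant: against a2, b2 gives 4 > -7.
b2 is not dominant: against a1, b1 gives -4 > -9.
No single strategy is best against every opponent action.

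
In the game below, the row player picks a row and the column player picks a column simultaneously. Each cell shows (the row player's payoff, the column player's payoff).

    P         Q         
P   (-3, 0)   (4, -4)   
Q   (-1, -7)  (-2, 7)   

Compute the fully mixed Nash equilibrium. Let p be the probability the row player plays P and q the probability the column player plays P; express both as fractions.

Each player's mixing probability is pinned down by making the *other* player indifferent.
The column player indifferent between P and Q: p·0 + (1−p)·(-7) = p·(-4) + (1−p)·7 ⟹ (-7) + 7p = 7 + (-11)p ⟹ p = 7/9.
The row player indifferent between P and Q: q·(-3) + (1−q)·4 = q·(-1) + (1−q)·(-2) ⟹ 4 + (-7)q = (-2) + 1q ⟹ q = 3/4.

p = 7/9, q = 3/4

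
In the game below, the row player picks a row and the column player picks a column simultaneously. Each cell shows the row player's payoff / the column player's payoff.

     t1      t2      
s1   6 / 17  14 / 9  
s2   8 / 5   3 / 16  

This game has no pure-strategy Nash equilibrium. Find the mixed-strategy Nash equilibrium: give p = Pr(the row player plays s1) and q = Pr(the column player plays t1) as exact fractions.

p = 11/19, q = 11/13

Each player's mixing probability is pinned down by making the *other* player indifferent.
The column player indifferent between t1 and t2: p·17 + (1−p)·5 = p·9 + (1−p)·16 ⟹ 5 + 12p = 16 + (-7)p ⟹ p = 11/19.
The row player indifferent between s1 and s2: q·6 + (1−q)·14 = q·8 + (1−q)·3 ⟹ 14 + (-8)q = 3 + 5q ⟹ q = 11/13.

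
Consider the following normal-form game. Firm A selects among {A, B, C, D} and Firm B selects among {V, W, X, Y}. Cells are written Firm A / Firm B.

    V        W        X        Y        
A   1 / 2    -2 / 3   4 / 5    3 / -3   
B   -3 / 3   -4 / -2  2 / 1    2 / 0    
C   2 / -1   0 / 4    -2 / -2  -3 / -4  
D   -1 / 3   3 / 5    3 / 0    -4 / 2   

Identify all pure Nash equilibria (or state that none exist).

(A, X) and (D, W)

A profile is a Nash equilibrium when each player is best-responding to the other.
Firm A's best responses — vs V: C (payoff 2); vs W: D (payoff 3); vs X: A (payoff 4); vs Y: A (payoff 3).
Firm B's best responses — vs A: X (payoff 5); vs B: V (payoff 3); vs C: W (payoff 4); vs D: W (payoff 5).
Mutual best responses occur at (A, X) and (D, W); at each, neither player gains by switching.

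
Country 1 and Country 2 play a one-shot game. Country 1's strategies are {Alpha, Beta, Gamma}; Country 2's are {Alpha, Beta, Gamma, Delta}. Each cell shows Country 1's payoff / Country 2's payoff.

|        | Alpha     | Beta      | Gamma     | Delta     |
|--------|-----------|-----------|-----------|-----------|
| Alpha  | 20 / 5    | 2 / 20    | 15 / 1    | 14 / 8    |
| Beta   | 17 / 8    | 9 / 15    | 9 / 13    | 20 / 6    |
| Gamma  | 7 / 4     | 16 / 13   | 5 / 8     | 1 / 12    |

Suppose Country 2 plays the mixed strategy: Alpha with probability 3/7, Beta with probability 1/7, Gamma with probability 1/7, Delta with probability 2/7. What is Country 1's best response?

Beta

Compute Country 1's expected payoff from each pure strategy against the given mix.
Alpha: (3/7)·20 + (1/7)·2 + (1/7)·15 + (2/7)·14 = 15
Beta: (3/7)·17 + (1/7)·9 + (1/7)·9 + (2/7)·20 = 109/7
Gamma: (3/7)·7 + (1/7)·16 + (1/7)·5 + (2/7)·1 = 44/7
Highest expected payoff is 109/7, from Beta.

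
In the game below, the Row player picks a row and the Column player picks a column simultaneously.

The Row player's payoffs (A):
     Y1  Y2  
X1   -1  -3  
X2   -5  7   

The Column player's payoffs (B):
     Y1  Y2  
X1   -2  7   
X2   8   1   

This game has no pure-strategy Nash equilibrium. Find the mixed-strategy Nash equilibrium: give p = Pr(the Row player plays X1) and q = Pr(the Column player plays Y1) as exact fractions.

In a mixed NE each player is indifferent between their pure strategies, so the opponent's mix sets the indifference.
The Column player indifferent between Y1 and Y2: p·(-2) + (1−p)·8 = p·7 + (1−p)·1 ⟹ 8 + (-10)p = 1 + 6p ⟹ p = 7/16.
The Row player indifferent between X1 and X2: q·(-1) + (1−q)·(-3) = q·(-5) + (1−q)·7 ⟹ (-3) + 2q = 7 + (-12)q ⟹ q = 5/7.

p = 7/16, q = 5/7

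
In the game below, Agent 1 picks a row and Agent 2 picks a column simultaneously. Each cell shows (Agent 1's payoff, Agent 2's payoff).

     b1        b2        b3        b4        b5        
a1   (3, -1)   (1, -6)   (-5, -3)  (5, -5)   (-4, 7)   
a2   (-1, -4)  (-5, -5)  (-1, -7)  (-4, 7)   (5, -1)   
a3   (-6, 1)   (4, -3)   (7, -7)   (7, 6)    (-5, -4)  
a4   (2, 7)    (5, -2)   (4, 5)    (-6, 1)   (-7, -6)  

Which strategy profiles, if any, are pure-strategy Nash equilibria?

(a3, b4)

Check mutual best responses: a cell is a NE iff neither player can gain by unilaterally deviating.
Agent 1's best responses — vs b1: a1 (payoff 3); vs b2: a4 (payoff 5); vs b3: a3 (payoff 7); vs b4: a3 (payoff 7); vs b5: a2 (payoff 5).
Agent 2's best responses — vs a1: b5 (payoff 7); vs a2: b4 (payoff 7); vs a3: b4 (payoff 6); vs a4: b1 (payoff 7).
The only mutual best response is (a3, b4); neither player gains by switching there.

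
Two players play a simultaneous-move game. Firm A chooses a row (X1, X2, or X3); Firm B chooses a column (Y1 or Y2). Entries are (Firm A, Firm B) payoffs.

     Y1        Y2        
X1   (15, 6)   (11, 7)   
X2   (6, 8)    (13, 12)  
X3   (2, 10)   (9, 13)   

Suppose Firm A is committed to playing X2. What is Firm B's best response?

Y2

With Firm A fixed at X2, Firm B's payoffs are: Y1 → 8, Y2 → 12.
The maximum is 12, achieved by Y2.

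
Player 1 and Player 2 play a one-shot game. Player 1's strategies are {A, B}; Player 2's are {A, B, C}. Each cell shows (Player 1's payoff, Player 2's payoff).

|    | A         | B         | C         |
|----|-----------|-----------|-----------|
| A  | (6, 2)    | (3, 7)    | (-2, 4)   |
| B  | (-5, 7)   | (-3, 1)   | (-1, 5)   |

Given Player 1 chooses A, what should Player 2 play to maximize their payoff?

B

With Player 1 fixed at A, Player 2's payoffs are: A → 2, B → 7, C → 4.
The maximum is 7, achieved by B.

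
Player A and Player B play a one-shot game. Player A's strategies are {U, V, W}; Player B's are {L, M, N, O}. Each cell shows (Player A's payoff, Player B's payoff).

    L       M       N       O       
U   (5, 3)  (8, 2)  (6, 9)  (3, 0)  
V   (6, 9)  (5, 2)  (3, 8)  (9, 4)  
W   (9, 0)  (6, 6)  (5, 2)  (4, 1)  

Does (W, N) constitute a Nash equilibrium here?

Holding Player B at N: Player A gets 5 from W but could get 6 by switching to U. Player A has a profitable deviation.

No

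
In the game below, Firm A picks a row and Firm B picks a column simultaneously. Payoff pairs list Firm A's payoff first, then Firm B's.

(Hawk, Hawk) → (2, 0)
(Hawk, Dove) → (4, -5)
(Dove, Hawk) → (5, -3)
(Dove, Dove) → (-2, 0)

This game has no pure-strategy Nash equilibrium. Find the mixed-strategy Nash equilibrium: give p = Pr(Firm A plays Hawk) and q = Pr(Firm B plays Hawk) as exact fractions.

Each player's mixing probability is pinned down by making the *other* player indifferent.
Firm B indifferent between Hawk and Dove: p·0 + (1−p)·(-3) = p·(-5) + (1−p)·0 ⟹ (-3) + 3p = 0 + (-5)p ⟹ p = 3/8.
Firm A indifferent between Hawk and Dove: q·2 + (1−q)·4 = q·5 + (1−q)·(-2) ⟹ 4 + (-2)q = (-2) + 7q ⟹ q = 2/3.

p = 3/8, q = 2/3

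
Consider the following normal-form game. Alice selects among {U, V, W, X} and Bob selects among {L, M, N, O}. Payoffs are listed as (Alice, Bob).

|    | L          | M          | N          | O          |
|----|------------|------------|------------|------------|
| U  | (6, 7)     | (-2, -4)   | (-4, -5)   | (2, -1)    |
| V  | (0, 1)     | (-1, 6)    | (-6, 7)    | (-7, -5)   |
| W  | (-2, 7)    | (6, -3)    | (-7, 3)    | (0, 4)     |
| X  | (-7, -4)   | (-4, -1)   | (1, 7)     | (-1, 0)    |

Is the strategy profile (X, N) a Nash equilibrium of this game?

Holding Bob at N: Alice gets 1 from X, versus -4 from U, -6 from V, -7 from W. No profitable deviation for Alice.
Holding Alice at X: Bob gets 7 from N, versus -4 from L, -1 from M, 0 from O. No profitable deviation for Bob either.

Yes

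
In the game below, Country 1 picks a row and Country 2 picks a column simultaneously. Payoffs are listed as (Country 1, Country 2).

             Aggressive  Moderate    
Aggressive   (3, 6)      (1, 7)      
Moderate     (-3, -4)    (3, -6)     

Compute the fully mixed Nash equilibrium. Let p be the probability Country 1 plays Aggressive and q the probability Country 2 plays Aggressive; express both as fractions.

p = 2/3, q = 1/4

Each player's mixing probability is pinned down by making the *other* player indifferent.
Country 2 indifferent between Aggressive and Moderate: p·6 + (1−p)·(-4) = p·7 + (1−p)·(-6) ⟹ (-4) + 10p = (-6) + 13p ⟹ p = 2/3.
Country 1 indifferent between Aggressive and Moderate: q·3 + (1−q)·1 = q·(-3) + (1−q)·3 ⟹ 1 + 2q = 3 + (-6)q ⟹ q = 1/4.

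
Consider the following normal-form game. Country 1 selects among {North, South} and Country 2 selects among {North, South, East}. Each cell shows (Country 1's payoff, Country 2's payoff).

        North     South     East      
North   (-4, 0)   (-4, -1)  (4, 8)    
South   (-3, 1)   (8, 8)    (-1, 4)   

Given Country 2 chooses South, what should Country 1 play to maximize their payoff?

South

With Country 2 fixed at South, Country 1's payoffs are: North → -4, South → 8.
The maximum is 8, achieved by South.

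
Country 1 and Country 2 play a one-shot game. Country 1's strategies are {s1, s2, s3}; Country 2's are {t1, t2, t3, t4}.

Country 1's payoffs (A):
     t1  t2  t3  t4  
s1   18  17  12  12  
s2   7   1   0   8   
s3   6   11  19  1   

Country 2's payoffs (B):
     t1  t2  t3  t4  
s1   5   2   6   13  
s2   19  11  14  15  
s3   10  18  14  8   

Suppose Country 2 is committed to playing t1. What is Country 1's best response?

s1

With Country 2 fixed at t1, Country 1's payoffs are: s1 → 18, s2 → 7, s3 → 6.
The maximum is 18, achieved by s1.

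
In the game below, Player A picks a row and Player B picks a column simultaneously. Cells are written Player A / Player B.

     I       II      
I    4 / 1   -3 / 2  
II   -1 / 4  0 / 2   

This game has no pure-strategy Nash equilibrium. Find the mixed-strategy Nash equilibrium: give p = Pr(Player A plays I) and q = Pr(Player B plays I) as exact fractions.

Each player's mixing probability is pinned down by making the *other* player indifferent.
Player B indifferent between I and II: p·1 + (1−p)·4 = p·2 + (1−p)·2 ⟹ 4 + (-3)p = 2 + 0p ⟹ p = 2/3.
Player A indifferent between I and II: q·4 + (1−q)·(-3) = q·(-1) + (1−q)·0 ⟹ (-3) + 7q = 0 + (-1)q ⟹ q = 3/8.

p = 2/3, q = 3/8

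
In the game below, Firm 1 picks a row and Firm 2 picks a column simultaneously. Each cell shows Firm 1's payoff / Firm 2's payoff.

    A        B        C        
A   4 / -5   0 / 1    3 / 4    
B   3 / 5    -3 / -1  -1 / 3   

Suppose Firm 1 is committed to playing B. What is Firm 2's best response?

A

With Firm 1 fixed at B, Firm 2's payoffs are: A → 5, B → -1, C → 3.
The maximum is 5, achieved by A.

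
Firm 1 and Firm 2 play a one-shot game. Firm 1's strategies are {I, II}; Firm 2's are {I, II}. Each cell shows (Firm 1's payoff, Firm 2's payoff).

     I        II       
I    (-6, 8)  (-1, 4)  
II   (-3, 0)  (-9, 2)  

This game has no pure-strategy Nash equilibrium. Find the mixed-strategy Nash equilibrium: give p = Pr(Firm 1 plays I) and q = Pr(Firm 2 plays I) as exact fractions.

Each player's mixing probability is pinned down by making the *other* player indifferent.
Firm 2 indifferent between I and II: p·8 + (1−p)·0 = p·4 + (1−p)·2 ⟹ 0 + 8p = 2 + 2p ⟹ p = 1/3.
Firm 1 indifferent between I and II: q·(-6) + (1−q)·(-1) = q·(-3) + (1−q)·(-9) ⟹ (-1) + (-5)q = (-9) + 6q ⟹ q = 8/11.

p = 1/3, q = 8/11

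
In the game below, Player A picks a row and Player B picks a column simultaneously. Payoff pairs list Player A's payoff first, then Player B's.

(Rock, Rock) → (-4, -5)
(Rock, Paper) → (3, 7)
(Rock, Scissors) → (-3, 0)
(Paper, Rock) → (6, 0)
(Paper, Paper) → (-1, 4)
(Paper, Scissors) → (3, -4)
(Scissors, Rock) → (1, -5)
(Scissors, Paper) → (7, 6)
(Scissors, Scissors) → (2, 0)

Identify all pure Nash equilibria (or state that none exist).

(Scissors, Paper)

A profile is a Nash equilibrium when each player is best-responding to the other.
Player A's best responses — vs Rock: Paper (payoff 6); vs Paper: Scissors (payoff 7); vs Scissors: Paper (payoff 3).
Player B's best responses — vs Rock: Paper (payoff 7); vs Paper: Paper (payoff 4); vs Scissors: Paper (payoff 6).
The only mutual best response is (Scissors, Paper); neither player gains by switching there.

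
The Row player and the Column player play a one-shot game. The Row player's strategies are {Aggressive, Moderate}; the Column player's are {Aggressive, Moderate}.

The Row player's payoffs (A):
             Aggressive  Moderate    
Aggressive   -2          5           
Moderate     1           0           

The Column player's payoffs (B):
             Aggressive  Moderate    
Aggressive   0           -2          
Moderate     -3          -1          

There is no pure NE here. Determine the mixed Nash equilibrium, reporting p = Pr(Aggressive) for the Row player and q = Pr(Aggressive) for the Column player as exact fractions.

Each player's mixing probability is pinned down by making the *other* player indifferent.
The Column player indifferent between Aggressive and Moderate: p·0 + (1−p)·(-3) = p·(-2) + (1−p)·(-1) ⟹ (-3) + 3p = (-1) + (-1)p ⟹ p = 1/2.
The Row player indifferent between Aggressive and Moderate: q·(-2) + (1−q)·5 = q·1 + (1−q)·0 ⟹ 5 + (-7)q = 0 + 1q ⟹ q = 5/8.

p = 1/2, q = 5/8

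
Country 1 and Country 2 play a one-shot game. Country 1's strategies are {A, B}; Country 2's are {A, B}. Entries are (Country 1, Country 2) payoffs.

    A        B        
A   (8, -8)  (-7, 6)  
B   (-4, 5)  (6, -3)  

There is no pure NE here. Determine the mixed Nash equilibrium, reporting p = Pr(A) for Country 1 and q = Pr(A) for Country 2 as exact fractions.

p = 4/11, q = 13/25

In a mixed NE each player is indifferent between their pure strategies, so the opponent's mix sets the indifference.
Country 2 indifferent between A and B: p·(-8) + (1−p)·5 = p·6 + (1−p)·(-3) ⟹ 5 + (-13)p = (-3) + 9p ⟹ p = 4/11.
Country 1 indifferent between A and B: q·8 + (1−q)·(-7) = q·(-4) + (1−q)·6 ⟹ (-7) + 15q = 6 + (-10)q ⟹ q = 13/25.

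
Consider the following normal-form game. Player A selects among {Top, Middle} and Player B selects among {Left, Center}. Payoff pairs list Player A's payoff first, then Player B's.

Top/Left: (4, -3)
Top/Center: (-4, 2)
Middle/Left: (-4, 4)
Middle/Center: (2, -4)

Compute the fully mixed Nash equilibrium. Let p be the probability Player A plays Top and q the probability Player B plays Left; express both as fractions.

In a mixed NE each player is indifferent between their pure strategies, so the opponent's mix sets the indifference.
Player B indifferent between Left and Center: p·(-3) + (1−p)·4 = p·2 + (1−p)·(-4) ⟹ 4 + (-7)p = (-4) + 6p ⟹ p = 8/13.
Player A indifferent between Top and Middle: q·4 + (1−q)·(-4) = q·(-4) + (1−q)·2 ⟹ (-4) + 8q = 2 + (-6)q ⟹ q = 3/7.

p = 8/13, q = 3/7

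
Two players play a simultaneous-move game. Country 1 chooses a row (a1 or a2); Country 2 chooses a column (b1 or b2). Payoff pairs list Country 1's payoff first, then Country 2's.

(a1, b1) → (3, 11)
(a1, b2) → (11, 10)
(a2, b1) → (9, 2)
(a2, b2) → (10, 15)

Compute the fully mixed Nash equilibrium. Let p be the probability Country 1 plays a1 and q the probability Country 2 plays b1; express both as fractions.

Each player's mixing probability is pinned down by making the *other* player indifferent.
Country 2 indifferent between b1 and b2: p·11 + (1−p)·2 = p·10 + (1−p)·15 ⟹ 2 + 9p = 15 + (-5)p ⟹ p = 13/14.
Country 1 indifferent between a1 and a2: q·3 + (1−q)·11 = q·9 + (1−q)·10 ⟹ 11 + (-8)q = 10 + (-1)q ⟹ q = 1/7.

p = 13/14, q = 1/7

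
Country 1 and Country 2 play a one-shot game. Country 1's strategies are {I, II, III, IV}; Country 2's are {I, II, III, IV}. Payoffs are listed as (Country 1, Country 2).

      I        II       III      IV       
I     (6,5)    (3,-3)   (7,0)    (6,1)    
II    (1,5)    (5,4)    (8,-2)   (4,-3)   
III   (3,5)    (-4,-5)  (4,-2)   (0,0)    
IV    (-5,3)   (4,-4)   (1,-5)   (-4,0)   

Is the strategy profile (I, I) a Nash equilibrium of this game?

Yes

Holding Country 2 at I: Country 1 gets 6 from I, versus 1 from II, 3 from III, -5 from IV. No profitable deviation for Country 1.
Holding Country 1 at I: Country 2 gets 5 from I, versus -3 from II, 0 from III, 1 from IV. No profitable deviation for Country 2 either.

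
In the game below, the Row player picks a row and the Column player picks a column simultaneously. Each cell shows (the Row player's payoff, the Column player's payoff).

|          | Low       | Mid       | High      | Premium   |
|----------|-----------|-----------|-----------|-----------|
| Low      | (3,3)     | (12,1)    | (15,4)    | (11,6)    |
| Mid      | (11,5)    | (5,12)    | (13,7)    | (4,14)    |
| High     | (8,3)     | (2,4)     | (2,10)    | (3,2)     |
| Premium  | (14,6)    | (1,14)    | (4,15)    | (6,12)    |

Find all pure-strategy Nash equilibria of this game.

(Low, Premium)

A profile is a Nash equilibrium when each player is best-responding to the other.
The Row player's best responses — vs Low: Premium (payoff 14); vs Mid: Low (payoff 12); vs High: Low (payoff 15); vs Premium: Low (payoff 11).
The Column player's best responses — vs Low: Premium (payoff 6); vs Mid: Premium (payoff 14); vs High: High (payoff 10); vs Premium: High (payoff 15).
The only mutual best response is (Low, Premium); neither player gains by switching there.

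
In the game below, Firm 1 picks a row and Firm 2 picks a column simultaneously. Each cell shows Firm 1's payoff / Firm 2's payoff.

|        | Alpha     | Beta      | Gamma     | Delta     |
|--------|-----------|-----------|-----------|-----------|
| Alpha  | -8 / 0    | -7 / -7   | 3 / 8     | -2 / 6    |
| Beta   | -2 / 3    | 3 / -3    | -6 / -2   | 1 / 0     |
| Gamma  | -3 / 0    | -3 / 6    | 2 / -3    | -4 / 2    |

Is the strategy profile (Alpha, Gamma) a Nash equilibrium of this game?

Holding Firm 2 at Gamma: Firm 1 gets 3 from Alpha, versus -6 from Beta, 2 from Gamma. No profitable deviation for Firm 1.
Holding Firm 1 at Alpha: Firm 2 gets 8 from Gamma, versus 0 from Alpha, -7 from Beta, 6 from Delta. No profitable deviation for Firm 2 either.

Yes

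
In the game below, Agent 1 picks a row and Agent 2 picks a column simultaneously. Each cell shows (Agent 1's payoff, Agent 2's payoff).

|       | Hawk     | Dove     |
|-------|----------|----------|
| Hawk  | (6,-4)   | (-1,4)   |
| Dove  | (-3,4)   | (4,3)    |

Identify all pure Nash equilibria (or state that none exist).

There is no pure-strategy Nash equilibrium

Check mutual best responses: a cell is a NE iff neither player can gain by unilaterally deviating.
Agent 1's best responses — vs Hawk: Hawk (payoff 6); vs Dove: Dove (payoff 4).
Agent 2's best responses — vs Hawk: Dove (payoff 4); vs Dove: Hawk (payoff 4).
No cell has both players best-responding. For instance, Agent 1's best reply to Hawk is Hawk, but against Hawk Agent 2 prefers Dove over Hawk.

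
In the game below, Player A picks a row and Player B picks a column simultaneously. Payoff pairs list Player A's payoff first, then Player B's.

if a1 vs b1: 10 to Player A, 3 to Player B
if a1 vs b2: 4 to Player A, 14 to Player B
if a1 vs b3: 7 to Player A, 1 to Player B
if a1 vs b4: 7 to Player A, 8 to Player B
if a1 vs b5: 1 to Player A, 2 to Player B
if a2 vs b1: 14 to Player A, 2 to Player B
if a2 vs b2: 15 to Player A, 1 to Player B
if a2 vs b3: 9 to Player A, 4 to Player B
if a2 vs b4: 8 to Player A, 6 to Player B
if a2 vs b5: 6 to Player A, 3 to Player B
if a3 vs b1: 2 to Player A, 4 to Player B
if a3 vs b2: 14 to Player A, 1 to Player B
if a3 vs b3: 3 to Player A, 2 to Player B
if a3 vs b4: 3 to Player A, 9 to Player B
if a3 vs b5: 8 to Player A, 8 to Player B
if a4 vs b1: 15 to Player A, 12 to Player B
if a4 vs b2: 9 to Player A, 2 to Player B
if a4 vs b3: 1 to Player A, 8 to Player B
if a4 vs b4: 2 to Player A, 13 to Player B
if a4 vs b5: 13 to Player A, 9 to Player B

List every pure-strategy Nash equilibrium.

(a2, b4)

Find each player's best response to every opponent strategy; NE are the intersections.
Player A's best responses — vs b1: a4 (payoff 15); vs b2: a2 (payoff 15); vs b3: a2 (payoff 9); vs b4: a2 (payoff 8); vs b5: a4 (payoff 13).
Player B's best responses — vs a1: b2 (payoff 14); vs a2: b4 (payoff 6); vs a3: b4 (payoff 9); vs a4: b4 (payoff 13).
The only mutual best response is (a2, b4); neither player gains by switching there.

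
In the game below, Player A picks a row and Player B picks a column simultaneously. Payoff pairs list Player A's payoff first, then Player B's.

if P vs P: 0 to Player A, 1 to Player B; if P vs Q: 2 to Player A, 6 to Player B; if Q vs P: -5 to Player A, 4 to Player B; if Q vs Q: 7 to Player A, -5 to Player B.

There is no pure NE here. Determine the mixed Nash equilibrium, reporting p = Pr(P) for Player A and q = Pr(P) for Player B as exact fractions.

Each player's mixing probability is pinned down by making the *other* player indifferent.
Player B indifferent between P and Q: p·1 + (1−p)·4 = p·6 + (1−p)·(-5) ⟹ 4 + (-3)p = (-5) + 11p ⟹ p = 9/14.
Player A indifferent between P and Q: q·0 + (1−q)·2 = q·(-5) + (1−q)·7 ⟹ 2 + (-2)q = 7 + (-12)q ⟹ q = 1/2.

p = 9/14, q = 1/2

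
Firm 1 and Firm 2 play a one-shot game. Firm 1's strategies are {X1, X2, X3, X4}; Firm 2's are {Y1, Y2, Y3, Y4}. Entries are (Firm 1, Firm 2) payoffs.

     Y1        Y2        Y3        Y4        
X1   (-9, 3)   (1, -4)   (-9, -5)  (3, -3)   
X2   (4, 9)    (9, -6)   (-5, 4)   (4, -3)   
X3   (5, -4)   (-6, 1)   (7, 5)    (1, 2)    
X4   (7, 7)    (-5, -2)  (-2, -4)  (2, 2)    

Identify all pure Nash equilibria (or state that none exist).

Find each player's best response to every opponent strategy; NE are the intersections.
Firm 1's best responses — vs Y1: X4 (payoff 7); vs Y2: X2 (payoff 9); vs Y3: X3 (payoff 7); vs Y4: X2 (payoff 4).
Firm 2's best responses — vs X1: Y1 (payoff 3); vs X2: Y1 (payoff 9); vs X3: Y3 (payoff 5); vs X4: Y1 (payoff 7).
Mutual best responses occur at (X3, Y3) and (X4, Y1); at each, neither player gains by switching.

(X3, Y3) and (X4, Y1)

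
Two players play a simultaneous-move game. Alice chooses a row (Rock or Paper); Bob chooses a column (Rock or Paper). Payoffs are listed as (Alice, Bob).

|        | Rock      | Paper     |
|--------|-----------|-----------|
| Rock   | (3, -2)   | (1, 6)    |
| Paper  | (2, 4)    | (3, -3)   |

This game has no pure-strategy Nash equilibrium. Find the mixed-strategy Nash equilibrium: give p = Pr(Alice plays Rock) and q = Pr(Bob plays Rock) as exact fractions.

In a mixed NE each player is indifferent between their pure strategies, so the opponent's mix sets the indifference.
Bob indifferent between Rock and Paper: p·(-2) + (1−p)·4 = p·6 + (1−p)·(-3) ⟹ 4 + (-6)p = (-3) + 9p ⟹ p = 7/15.
Alice indifferent between Rock and Paper: q·3 + (1−q)·1 = q·2 + (1−q)·3 ⟹ 1 + 2q = 3 + (-1)q ⟹ q = 2/3.

p = 7/15, q = 2/3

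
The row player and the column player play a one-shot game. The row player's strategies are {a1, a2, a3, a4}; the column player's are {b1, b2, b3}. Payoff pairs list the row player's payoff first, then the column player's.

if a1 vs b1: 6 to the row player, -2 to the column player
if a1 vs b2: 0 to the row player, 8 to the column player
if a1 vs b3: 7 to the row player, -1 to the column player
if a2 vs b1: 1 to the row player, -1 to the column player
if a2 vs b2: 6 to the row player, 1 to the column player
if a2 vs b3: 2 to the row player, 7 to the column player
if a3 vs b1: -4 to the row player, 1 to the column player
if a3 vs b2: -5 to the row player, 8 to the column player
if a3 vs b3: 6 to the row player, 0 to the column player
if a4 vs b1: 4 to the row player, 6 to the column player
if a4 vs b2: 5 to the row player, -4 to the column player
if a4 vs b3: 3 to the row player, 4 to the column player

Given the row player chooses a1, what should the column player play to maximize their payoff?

With the row player fixed at a1, the column player's payoffs are: b1 → -2, b2 → 8, b3 → -1.
The maximum is 8, achieved by b2.

b2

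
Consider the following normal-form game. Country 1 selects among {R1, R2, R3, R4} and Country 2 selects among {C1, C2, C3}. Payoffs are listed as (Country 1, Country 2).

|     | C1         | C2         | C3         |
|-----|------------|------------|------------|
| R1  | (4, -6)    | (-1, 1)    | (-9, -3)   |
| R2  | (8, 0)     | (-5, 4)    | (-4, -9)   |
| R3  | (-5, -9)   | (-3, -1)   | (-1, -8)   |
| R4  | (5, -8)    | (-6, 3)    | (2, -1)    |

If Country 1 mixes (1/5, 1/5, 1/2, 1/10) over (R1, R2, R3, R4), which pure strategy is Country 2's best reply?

Country 2's best reply maximizes expected payoff against the mix.
C1: (1/5)·(-6) + (1/5)·0 + (1/2)·(-9) + (1/10)·(-8) = -13/2
C2: (1/5)·1 + (1/5)·4 + (1/2)·(-1) + (1/10)·3 = 4/5
C3: (1/5)·(-3) + (1/5)·(-9) + (1/2)·(-8) + (1/10)·(-1) = -13/2
Highest expected payoff is 4/5, from C2.

C2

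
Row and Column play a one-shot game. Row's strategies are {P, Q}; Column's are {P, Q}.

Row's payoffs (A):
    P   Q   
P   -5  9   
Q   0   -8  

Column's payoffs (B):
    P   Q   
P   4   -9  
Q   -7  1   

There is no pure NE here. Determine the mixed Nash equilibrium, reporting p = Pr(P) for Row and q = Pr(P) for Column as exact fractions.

p = 8/21, q = 17/22

In a mixed NE each player is indifferent between their pure strategies, so the opponent's mix sets the indifference.
Column indifferent between P and Q: p·4 + (1−p)·(-7) = p·(-9) + (1−p)·1 ⟹ (-7) + 11p = 1 + (-10)p ⟹ p = 8/21.
Row indifferent between P and Q: q·(-5) + (1−q)·9 = q·0 + (1−q)·(-8) ⟹ 9 + (-14)q = (-8) + 8q ⟹ q = 17/22.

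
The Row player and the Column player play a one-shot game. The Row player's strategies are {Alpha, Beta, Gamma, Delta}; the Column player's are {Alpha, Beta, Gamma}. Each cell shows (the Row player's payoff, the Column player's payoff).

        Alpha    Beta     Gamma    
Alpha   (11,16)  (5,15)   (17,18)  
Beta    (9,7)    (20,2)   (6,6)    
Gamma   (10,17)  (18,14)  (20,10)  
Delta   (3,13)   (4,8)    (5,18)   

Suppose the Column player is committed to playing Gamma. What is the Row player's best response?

Gamma

With the Column player fixed at Gamma, the Row player's payoffs are: Alpha → 17, Beta → 6, Gamma → 20, Delta → 5.
The maximum is 20, achieved by Gamma.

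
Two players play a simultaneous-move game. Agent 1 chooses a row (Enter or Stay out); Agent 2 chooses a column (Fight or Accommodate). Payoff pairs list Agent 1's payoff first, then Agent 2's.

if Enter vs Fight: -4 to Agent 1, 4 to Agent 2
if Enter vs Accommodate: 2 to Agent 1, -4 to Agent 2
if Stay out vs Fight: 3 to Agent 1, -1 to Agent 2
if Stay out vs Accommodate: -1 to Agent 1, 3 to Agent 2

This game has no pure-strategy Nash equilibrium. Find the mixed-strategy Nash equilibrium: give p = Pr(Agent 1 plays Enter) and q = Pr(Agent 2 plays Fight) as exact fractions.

p = 1/3, q = 3/10

Each player's mixing probability is pinned down by making the *other* player indifferent.
Agent 2 indifferent between Fight and Accommodate: p·4 + (1−p)·(-1) = p·(-4) + (1−p)·3 ⟹ (-1) + 5p = 3 + (-7)p ⟹ p = 1/3.
Agent 1 indifferent between Enter and Stay out: q·(-4) + (1−q)·2 = q·3 + (1−q)·(-1) ⟹ 2 + (-6)q = (-1) + 4q ⟹ q = 3/10.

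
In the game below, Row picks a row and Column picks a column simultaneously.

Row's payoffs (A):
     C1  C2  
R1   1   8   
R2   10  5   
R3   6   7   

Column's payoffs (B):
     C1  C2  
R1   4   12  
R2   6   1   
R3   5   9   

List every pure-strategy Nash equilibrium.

(R1, C2) and (R2, C1)

Find each player's best response to every opponent strategy; NE are the intersections.
Row's best responses — vs C1: R2 (payoff 10); vs C2: R1 (payoff 8).
Column's best responses — vs R1: C2 (payoff 12); vs R2: C1 (payoff 6); vs R3: C2 (payoff 9).
Mutual best responses occur at (R1, C2) and (R2, C1); at each, neither player gains by switching.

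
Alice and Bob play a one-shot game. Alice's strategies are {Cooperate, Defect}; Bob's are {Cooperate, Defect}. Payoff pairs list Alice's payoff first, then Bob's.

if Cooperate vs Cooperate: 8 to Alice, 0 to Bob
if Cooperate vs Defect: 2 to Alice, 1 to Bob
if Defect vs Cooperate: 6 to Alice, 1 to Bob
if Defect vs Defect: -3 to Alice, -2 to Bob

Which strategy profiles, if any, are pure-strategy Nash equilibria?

(Cooperate, Defect)

A profile is a Nash equilibrium when each player is best-responding to the other.
Alice's best responses — vs Cooperate: Cooperate (payoff 8); vs Defect: Cooperate (payoff 2).
Bob's best responses — vs Cooperate: Defect (payoff 1); vs Defect: Cooperate (payoff 1).
The only mutual best response is (Cooperate, Defect); neither player gains by switching there.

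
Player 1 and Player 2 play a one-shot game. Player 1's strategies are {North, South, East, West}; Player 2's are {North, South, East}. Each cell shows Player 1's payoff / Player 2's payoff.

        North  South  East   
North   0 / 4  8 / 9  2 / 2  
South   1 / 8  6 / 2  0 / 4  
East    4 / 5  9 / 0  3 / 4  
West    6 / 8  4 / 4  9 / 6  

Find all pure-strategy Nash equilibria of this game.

Check mutual best responses: a cell is a NE iff neither player can gain by unilaterally deviating.
Player 1's best responses — vs North: West (payoff 6); vs South: East (payoff 9); vs East: West (payoff 9).
Player 2's best responses — vs North: South (payoff 9); vs South: North (payoff 8); vs East: North (payoff 5); vs West: North (payoff 8).
The only mutual best response is (West, North); neither player gains by switching there.

(West, North)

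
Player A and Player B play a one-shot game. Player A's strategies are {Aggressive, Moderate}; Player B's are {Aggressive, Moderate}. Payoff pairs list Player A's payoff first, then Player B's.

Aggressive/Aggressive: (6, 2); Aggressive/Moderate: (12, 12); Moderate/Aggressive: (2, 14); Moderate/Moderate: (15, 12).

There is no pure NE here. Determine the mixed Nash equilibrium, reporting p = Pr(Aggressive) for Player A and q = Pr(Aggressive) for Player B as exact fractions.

p = 1/6, q = 3/7

Each player's mixing probability is pinned down by making the *other* player indifferent.
Player B indifferent between Aggressive and Moderate: p·2 + (1−p)·14 = p·12 + (1−p)·12 ⟹ 14 + (-12)p = 12 + 0p ⟹ p = 1/6.
Player A indifferent between Aggressive and Moderate: q·6 + (1−q)·12 = q·2 + (1−q)·15 ⟹ 12 + (-6)q = 15 + (-13)q ⟹ q = 3/7.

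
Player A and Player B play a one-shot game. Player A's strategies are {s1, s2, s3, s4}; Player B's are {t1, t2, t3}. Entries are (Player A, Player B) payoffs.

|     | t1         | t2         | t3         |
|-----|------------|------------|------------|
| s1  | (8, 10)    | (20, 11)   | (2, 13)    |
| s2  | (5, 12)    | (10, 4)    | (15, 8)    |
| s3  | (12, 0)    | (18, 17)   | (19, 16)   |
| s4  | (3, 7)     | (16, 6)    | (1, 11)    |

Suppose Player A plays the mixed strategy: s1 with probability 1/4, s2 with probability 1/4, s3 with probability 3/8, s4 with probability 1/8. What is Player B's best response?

t3

Compute Player B's expected payoff from each pure strategy against the given mix.
t1: (1/4)·10 + (1/4)·12 + (3/8)·0 + (1/8)·7 = 51/8
t2: (1/4)·11 + (1/4)·4 + (3/8)·17 + (1/8)·6 = 87/8
t3: (1/4)·13 + (1/4)·8 + (3/8)·16 + (1/8)·11 = 101/8
Highest expected payoff is 101/8, from t3.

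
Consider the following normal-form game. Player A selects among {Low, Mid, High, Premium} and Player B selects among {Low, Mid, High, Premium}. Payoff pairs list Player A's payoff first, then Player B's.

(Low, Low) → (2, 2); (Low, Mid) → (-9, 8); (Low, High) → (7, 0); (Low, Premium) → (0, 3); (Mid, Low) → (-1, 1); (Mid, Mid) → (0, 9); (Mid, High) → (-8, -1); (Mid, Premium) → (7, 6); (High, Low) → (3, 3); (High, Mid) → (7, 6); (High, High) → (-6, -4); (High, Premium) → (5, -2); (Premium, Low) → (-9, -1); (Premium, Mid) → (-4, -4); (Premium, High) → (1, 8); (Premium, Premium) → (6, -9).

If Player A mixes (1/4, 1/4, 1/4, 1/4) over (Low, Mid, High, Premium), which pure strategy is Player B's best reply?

Player B's best reply maximizes expected payoff against the mix.
Low: (1/4)·2 + (1/4)·1 + (1/4)·3 + (1/4)·(-1) = 5/4
Mid: (1/4)·8 + (1/4)·9 + (1/4)·6 + (1/4)·(-4) = 19/4
High: (1/4)·0 + (1/4)·(-1) + (1/4)·(-4) + (1/4)·8 = 3/4
Premium: (1/4)·3 + (1/4)·6 + (1/4)·(-2) + (1/4)·(-9) = -1/2
Highest expected payoff is 19/4, from Mid.

Mid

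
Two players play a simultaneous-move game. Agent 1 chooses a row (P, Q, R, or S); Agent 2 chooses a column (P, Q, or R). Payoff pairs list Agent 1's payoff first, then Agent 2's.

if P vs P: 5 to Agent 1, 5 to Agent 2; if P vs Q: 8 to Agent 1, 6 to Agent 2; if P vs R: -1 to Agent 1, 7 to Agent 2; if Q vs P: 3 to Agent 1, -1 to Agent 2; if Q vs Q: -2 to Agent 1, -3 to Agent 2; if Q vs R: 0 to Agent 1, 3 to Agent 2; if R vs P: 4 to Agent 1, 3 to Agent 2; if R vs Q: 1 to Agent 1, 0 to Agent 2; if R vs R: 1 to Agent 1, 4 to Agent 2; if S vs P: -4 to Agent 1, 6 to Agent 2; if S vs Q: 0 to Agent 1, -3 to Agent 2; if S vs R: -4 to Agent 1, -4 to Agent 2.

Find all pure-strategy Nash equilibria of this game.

(R, R)

Check mutual best responses: a cell is a NE iff neither player can gain by unilaterally deviating.
Agent 1's best responses — vs P: P (payoff 5); vs Q: P (payoff 8); vs R: R (payoff 1).
Agent 2's best responses — vs P: R (payoff 7); vs Q: R (payoff 3); vs R: R (payoff 4); vs S: P (payoff 6).
The only mutual best response is (R, R); neither player gains by switching there.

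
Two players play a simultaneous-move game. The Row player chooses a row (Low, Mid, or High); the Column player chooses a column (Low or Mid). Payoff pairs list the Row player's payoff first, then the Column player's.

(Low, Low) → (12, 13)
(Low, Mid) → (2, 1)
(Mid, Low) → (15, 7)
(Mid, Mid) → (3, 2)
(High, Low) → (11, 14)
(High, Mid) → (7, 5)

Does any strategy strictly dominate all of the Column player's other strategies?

A strategy is strictly dominant if it gives the Column player a strictly higher payoff than every other strategy, against every choice by the opponent.
Low strictly dominates: vs Low: 13 > 1; vs Mid: 7 > 2; vs High: 14 > 5.

Low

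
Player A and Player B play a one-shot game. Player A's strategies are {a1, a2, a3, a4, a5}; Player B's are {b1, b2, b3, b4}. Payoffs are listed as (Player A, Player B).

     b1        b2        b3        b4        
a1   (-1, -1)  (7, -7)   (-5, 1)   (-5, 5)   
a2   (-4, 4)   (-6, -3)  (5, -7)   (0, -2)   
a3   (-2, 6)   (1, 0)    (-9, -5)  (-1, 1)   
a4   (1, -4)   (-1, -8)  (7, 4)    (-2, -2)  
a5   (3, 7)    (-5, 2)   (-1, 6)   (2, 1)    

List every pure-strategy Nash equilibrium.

(a4, b3) and (a5, b1)

A profile is a Nash equilibrium when each player is best-responding to the other.
Player A's best responses — vs b1: a5 (payoff 3); vs b2: a1 (payoff 7); vs b3: a4 (payoff 7); vs b4: a5 (payoff 2).
Player B's best responses — vs a1: b4 (payoff 5); vs a2: b1 (payoff 4); vs a3: b1 (payoff 6); vs a4: b3 (payoff 4); vs a5: b1 (payoff 7).
Mutual best responses occur at (a4, b3) and (a5, b1); at each, neither player gains by switching.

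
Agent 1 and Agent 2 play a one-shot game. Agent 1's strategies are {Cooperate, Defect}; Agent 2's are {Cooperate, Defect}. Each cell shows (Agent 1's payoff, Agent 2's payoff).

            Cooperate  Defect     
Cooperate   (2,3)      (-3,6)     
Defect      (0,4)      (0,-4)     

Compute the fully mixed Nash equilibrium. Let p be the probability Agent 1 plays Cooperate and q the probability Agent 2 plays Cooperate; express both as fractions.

In a mixed NE each player is indifferent between their pure strategies, so the opponent's mix sets the indifference.
Agent 2 indifferent between Cooperate and Defect: p·3 + (1−p)·4 = p·6 + (1−p)·(-4) ⟹ 4 + (-1)p = (-4) + 10p ⟹ p = 8/11.
Agent 1 indifferent between Cooperate and Defect: q·2 + (1−q)·(-3) = q·0 + (1−q)·0 ⟹ (-3) + 5q = 0 + 0q ⟹ q = 3/5.

p = 8/11, q = 3/5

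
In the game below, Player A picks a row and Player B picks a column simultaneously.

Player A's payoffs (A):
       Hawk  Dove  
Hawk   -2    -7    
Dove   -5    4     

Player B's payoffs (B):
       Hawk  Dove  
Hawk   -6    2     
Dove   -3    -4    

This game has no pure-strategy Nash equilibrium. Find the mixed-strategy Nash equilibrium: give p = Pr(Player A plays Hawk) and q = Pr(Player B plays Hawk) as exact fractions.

p = 1/9, q = 11/14

Each player's mixing probability is pinned down by making the *other* player indifferent.
Player B indifferent between Hawk and Dove: p·(-6) + (1−p)·(-3) = p·2 + (1−p)·(-4) ⟹ (-3) + (-3)p = (-4) + 6p ⟹ p = 1/9.
Player A indifferent between Hawk and Dove: q·(-2) + (1−q)·(-7) = q·(-5) + (1−q)·4 ⟹ (-7) + 5q = 4 + (-9)q ⟹ q = 11/14.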